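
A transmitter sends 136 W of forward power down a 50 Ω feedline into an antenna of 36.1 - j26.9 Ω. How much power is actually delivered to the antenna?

P_delivered ≈ 121 W

|Γ| = |(-13.9 − j26.9)/(86.1 − j26.9)| = 0.336
|Γ|² = 0.113
P_refl = |Γ|²·P_inc = 15.3 W, P_del = (1 − |Γ|²)·P_inc = 121 W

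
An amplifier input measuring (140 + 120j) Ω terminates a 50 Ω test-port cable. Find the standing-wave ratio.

Γ = (Z_L − Z_0)/(Z_L + Z_0) = (90 + j120)/(190 + j120)
|Γ| = 150/225 = 0.667
VSWR = (1 + |Γ|)/(1 − |Γ|) = 1.67/0.333

VSWR ≈ 5.01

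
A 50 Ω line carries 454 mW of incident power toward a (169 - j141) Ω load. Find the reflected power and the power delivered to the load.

|Γ| = |(119 − j141)/(219 − j141)| = 0.708
|Γ|² = 0.502
P_refl = |Γ|²·P_inc = 228 mW, P_del = (1 − |Γ|²)·P_inc = 226 mW

P_reflected ≈ 228 mW; P_delivered ≈ 226 mW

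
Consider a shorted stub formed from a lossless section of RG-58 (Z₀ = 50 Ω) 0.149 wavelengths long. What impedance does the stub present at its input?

Z_in ≈ +j67.9 Ω

βl = 2π × 0.149 = 53.6°
tan(βl) = 1.36
For a shorted stub, Z_in = jZ_0·tan(βl)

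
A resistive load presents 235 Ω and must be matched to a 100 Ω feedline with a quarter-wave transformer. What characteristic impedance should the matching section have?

Z_qwt ≈ 153 Ω

Z_qwt = √(Z_0·R_L) = √(100 × 235) = √23500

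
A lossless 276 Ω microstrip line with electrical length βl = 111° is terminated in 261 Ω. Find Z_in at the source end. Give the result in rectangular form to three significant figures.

tan(βl) = tan(111°) = -2.61
Z_in = Z_0·(Z_L + jZ_0·tanβl)/(Z_0 + jZ_L·tanβl)
     = 276·(261 − j719)/(276 − j680)

Z_in ≈ 287 − j10.8 Ω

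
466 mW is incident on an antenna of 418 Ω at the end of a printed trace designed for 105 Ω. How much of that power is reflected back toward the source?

P_reflected ≈ 167 mW

Γ = (418 − 105)/(418 + 105) = 0.598
|Γ|² = 0.358
P_refl = |Γ|²·P_inc = 167 mW, P_del = (1 − |Γ|²)·P_inc = 299 mW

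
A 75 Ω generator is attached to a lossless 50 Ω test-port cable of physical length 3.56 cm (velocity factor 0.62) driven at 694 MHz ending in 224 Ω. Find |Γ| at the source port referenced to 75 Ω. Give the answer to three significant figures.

|Γ| ≈ 0.671

λ = v/f = 0.62·c / 694 MHz = 0.268 m
βl = 2π·l/λ = 2π × 0.133 = 47.8°
tan(βl) = 1.1
Z_in = Z_0·(Z_L + jZ_0·tanβl)/(Z_0 + jZ_L·tanβl) = 19.5 − j41.4 Ω
Γ_s = (Z_in − Z_s)/(Z_in + Z_s) = (-55.5 − j41.4)/(94.5 − j41.4), |Γ_s| = 0.671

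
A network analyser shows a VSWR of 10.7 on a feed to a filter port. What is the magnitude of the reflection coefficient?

|Γ| = (S − 1)/(S + 1) = (10.7 − 1)/(10.7 + 1) = 9.7/11.7

|Γ| ≈ 0.829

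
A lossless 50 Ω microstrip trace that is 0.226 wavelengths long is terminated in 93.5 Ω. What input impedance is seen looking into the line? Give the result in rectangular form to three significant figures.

Z_in ≈ 27.2 − j5.39 Ω

βl = 2π × 0.226 = 81.4°
tan(βl) = tan(81.4°) = 6.58
Z_in = Z_0·(Z_L + jZ_0·tanβl)/(Z_0 + jZ_L·tanβl)
     = 50·(93.5 + j329)/(50 + j615)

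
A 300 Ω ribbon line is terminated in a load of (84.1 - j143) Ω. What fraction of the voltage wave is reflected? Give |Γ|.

|Γ| ≈ 0.632

Γ = (Z_L − Z_0)/(Z_L + Z_0) = (-215.9 − j143)/(384.1 − j143)
|Γ| = 259/410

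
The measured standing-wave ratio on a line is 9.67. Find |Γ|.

|Γ| ≈ 0.813

|Γ| = (S − 1)/(S + 1) = (9.67 − 1)/(9.67 + 1) = 8.67/10.7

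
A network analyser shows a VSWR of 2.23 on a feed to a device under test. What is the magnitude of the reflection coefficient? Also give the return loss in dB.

|Γ| = (S − 1)/(S + 1) = (2.23 − 1)/(2.23 + 1) = 1.23/3.23
RL = −20·log₁₀|Γ| = −20·log₁₀(0.381)

|Γ| ≈ 0.381; return loss ≈ 8.39 dB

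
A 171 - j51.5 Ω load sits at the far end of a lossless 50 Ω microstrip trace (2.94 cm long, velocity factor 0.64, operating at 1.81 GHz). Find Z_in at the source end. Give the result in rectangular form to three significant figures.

Z_in ≈ 14.2 + j12.2 Ω

λ = v/f = 0.64·c / 1.81 GHz = 0.106 m
βl = 2π·l/λ = 2π × 0.277 = 99.8°
tan(βl) = tan(99.8°) = -5.8
Z_in = Z_0·(Z_L + jZ_0·tanβl)/(Z_0 + jZ_L·tanβl)
     = 50·(171 − j342)/(-249 − j992)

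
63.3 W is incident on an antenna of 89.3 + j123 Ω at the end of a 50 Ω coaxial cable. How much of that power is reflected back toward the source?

P_reflected ≈ 30.6 W

|Γ| = |(39.3 + j123)/(139.3 + j123)| = 0.695
|Γ|² = 0.483
P_refl = |Γ|²·P_inc = 30.6 W, P_del = (1 − |Γ|²)·P_inc = 32.7 W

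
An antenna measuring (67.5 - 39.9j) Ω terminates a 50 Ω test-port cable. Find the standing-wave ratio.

Γ = (Z_L − Z_0)/(Z_L + Z_0) = (17.5 − j39.9)/(117.5 − j39.9)
|Γ| = 43.6/124 = 0.351
VSWR = (1 + |Γ|)/(1 − |Γ|) = 1.35/0.649

VSWR ≈ 2.08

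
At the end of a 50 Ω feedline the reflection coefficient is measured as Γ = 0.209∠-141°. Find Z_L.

Z_L ≈ 34.9 − j9.61 Ω

Z_L = Z_0·(1 + Γ)/(1 − Γ) = 50·(0.838 − j0.132)/(1.16 + j0.132)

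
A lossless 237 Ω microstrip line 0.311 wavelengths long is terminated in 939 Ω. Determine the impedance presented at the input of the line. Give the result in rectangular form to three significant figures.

Z_in ≈ 68.8 + j88.6 Ω

βl = 2π × 0.311 = 112°
tan(βl) = tan(112°) = -2.48
Z_in = Z_0·(Z_L + jZ_0·tanβl)/(Z_0 + jZ_L·tanβl)
     = 237·(939 − j588)/(237 − j2330)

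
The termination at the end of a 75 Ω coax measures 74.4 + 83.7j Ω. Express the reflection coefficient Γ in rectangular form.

Γ = (Z_L − Z_0)/(Z_L + Z_0) = (-0.6 + j83.7)/(149.4 + j83.7)

Γ ≈ 0.236 + j0.428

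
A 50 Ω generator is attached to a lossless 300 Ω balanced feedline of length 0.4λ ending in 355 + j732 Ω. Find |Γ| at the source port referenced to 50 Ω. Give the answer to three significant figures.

βl = 2π × 0.4 = 144°
tan(βl) = -0.727
Z_in = Z_0·(Z_L + jZ_0·tanβl)/(Z_0 + jZ_L·tanβl) = 64.4 + j205 Ω
Γ_s = (Z_in − Z_s)/(Z_in + Z_s) = (14.4 + j205)/(114 + j205), |Γ_s| = 0.876

|Γ| ≈ 0.876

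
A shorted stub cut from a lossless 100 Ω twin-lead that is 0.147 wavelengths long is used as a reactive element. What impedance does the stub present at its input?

βl = 2π × 0.147 = 52.9°
tan(βl) = 1.32
For a shorted stub, Z_in = jZ_0·tan(βl)

Z_in ≈ +j132 Ω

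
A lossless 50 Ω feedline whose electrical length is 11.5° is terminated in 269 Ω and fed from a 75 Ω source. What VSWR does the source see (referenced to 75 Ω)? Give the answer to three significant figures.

tan(βl) = 0.203
Z_in = Z_0·(Z_L + jZ_0·tanβl)/(Z_0 + jZ_L·tanβl) = 127 − j129 Ω
Γ_s = (Z_in − Z_s)/(Z_in + Z_s) = (52.4 − j129)/(202 − j129), |Γ_s| = 0.581
VSWR = (1 + |Γ_s|)/(1 − |Γ_s|)

VSWR ≈ 3.77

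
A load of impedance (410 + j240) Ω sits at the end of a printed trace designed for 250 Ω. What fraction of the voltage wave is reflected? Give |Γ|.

Γ = (Z_L − Z_0)/(Z_L + Z_0) = (160 + j240)/(660 + j240)
|Γ| = 288/702

|Γ| ≈ 0.411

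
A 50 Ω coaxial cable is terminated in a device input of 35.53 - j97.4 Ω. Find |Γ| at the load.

|Γ| ≈ 0.76

Γ = (Z_L − Z_0)/(Z_L + Z_0) = (-14.47 − j97.4)/(85.53 − j97.4)
|Γ| = 98.5/130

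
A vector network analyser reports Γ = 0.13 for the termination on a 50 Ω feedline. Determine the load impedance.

Z_L = Z_0·(1 + Γ)/(1 − Γ) = 50·(1.13)/(0.87)

Z_L ≈ 64.9 Ω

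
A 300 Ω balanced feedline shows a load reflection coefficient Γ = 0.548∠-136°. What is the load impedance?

Z_L ≈ 100 − j109 Ω

Z_L = Z_0·(1 + Γ)/(1 − Γ) = 300·(0.606 − j0.381)/(1.39 + j0.381)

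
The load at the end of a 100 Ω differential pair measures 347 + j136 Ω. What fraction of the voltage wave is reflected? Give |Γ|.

|Γ| ≈ 0.603

Γ = (Z_L − Z_0)/(Z_L + Z_0) = (247 + j136)/(447 + j136)
|Γ| = 282/467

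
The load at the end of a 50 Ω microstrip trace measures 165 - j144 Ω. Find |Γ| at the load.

Γ = (Z_L − Z_0)/(Z_L + Z_0) = (115 − j144)/(215 − j144)
|Γ| = 184/259

|Γ| ≈ 0.712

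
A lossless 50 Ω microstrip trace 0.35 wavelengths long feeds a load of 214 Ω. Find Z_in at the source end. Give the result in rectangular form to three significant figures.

Z_in ≈ 17.3 + j33.4 Ω

βl = 2π × 0.35 = 126°
tan(βl) = tan(126°) = -1.38
Z_in = Z_0·(Z_L + jZ_0·tanβl)/(Z_0 + jZ_L·tanβl)
     = 50·(214 − j68.8)/(50 − j295)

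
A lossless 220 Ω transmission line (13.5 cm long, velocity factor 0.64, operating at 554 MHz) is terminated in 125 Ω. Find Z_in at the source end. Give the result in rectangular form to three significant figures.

λ = v/f = 0.64·c / 554 MHz = 0.347 m
βl = 2π·l/λ = 2π × 0.39 = 140°
tan(βl) = tan(140°) = -0.832
Z_in = Z_0·(Z_L + jZ_0·tanβl)/(Z_0 + jZ_L·tanβl)
     = 220·(125 − j183)/(220 − j104)

Z_in ≈ 173 − j101 Ω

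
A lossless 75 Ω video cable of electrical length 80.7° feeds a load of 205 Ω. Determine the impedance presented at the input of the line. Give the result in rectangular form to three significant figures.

tan(βl) = tan(80.7°) = 6.11
Z_in = Z_0·(Z_L + jZ_0·tanβl)/(Z_0 + jZ_L·tanβl)
     = 75·(205 + j458)/(75 + j1250)

Z_in ≈ 28.1 − j10.6 Ω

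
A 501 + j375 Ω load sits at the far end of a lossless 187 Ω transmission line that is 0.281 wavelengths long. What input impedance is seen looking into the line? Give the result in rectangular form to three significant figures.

βl = 2π × 0.281 = 101°
tan(βl) = tan(101°) = -5.07
Z_in = Z_0·(Z_L + jZ_0·tanβl)/(Z_0 + jZ_L·tanβl)
     = 187·(501 − j573)/(2090 − j2540)

Z_in ≈ 43.3 + j1.32 Ω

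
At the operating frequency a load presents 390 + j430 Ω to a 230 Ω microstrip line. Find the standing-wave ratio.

VSWR ≈ 4.1

Γ = (Z_L − Z_0)/(Z_L + Z_0) = (160 + j430)/(620 + j430)
|Γ| = 459/755 = 0.608
VSWR = (1 + |Γ|)/(1 − |Γ|) = 1.61/0.392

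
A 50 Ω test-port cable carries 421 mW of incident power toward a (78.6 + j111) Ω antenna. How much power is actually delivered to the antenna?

P_delivered ≈ 229 mW

|Γ| = |(28.6 + j111)/(128.6 + j111)| = 0.675
|Γ|² = 0.455
P_refl = |Γ|²·P_inc = 192 mW, P_del = (1 − |Γ|²)·P_inc = 229 mW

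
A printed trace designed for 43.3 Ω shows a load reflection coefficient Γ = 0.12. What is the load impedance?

Z_L = Z_0·(1 + Γ)/(1 − Γ) = 43.3·(1.12)/(0.88)

Z_L ≈ 55.1 Ω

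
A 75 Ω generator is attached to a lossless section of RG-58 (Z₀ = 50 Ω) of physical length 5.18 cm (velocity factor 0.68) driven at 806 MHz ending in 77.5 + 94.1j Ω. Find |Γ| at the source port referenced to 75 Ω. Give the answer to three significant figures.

λ = v/f = 0.68·c / 806 MHz = 0.253 m
βl = 2π·l/λ = 2π × 0.205 = 73.7°
tan(βl) = 3.41
Z_in = Z_0·(Z_L + jZ_0·tanβl)/(Z_0 + jZ_L·tanβl) = 17.1 − j32.1 Ω
Γ_s = (Z_in − Z_s)/(Z_in + Z_s) = (-57.9 − j32.1)/(92.1 − j32.1), |Γ_s| = 0.679

|Γ| ≈ 0.679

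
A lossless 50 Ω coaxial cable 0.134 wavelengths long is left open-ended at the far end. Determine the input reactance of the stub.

βl = 2π × 0.134 = 48.2°
tan(βl) = 1.12
For an open-ended stub, Z_in = −jZ_0·cot(βl) = −jZ_0/tan(βl)

X_in ≈ -44.6 Ω (capacitive)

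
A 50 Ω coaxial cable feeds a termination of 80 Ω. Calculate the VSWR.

Γ = (80 − 50)/(80 + 50) = 0.231
VSWR = (1 + 0.231)/(1 − 0.231)

VSWR ≈ 1.6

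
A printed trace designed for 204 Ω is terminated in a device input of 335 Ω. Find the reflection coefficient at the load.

Γ = 0.243

Γ = (Z_L − Z_0)/(Z_L + Z_0) = (335 − 204)/(335 + 204) = 131/539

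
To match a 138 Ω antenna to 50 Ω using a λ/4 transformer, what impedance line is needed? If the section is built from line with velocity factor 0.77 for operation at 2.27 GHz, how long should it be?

Z_qwt = √(Z_0·R_L) = √(50 × 138) = √6900
λ = 0.77·c/f = 0.102 m, so l = λ/4 = 0.0254 m

Z_qwt ≈ 83.1 Ω; length ≈ 2.54 cm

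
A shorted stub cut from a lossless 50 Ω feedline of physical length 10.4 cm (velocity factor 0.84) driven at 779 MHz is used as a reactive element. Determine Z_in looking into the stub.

λ = v/f = 0.84·c / 779 MHz = 0.323 m
βl = 2π·l/λ = 2π × 0.321 = 116°
tan(βl) = -2.07
For a shorted stub, Z_in = jZ_0·tan(βl)

Z_in ≈ −j104 Ω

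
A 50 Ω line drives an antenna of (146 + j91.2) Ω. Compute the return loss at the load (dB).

RL ≈ 4.26 dB

Γ = (96 + j91.2)/(196 + j91.2), |Γ| = 0.613
RL = −20·log₁₀|Γ| = −20·log₁₀(0.613)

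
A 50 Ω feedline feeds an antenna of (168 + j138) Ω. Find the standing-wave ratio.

VSWR ≈ 5.75

Γ = (Z_L − Z_0)/(Z_L + Z_0) = (118 + j138)/(218 + j138)
|Γ| = 182/258 = 0.704
VSWR = (1 + |Γ|)/(1 − |Γ|) = 1.7/0.296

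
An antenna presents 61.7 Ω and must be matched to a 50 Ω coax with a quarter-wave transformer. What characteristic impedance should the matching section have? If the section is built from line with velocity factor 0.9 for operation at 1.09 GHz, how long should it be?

Z_qwt = √(Z_0·R_L) = √(50 × 61.7) = √3085
λ = 0.9·c/f = 0.248 m, so l = λ/4 = 0.0619 m

Z_qwt ≈ 55.5 Ω; length ≈ 6.19 cm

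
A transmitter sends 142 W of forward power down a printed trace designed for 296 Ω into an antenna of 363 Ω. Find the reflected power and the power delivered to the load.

Γ = (363 − 296)/(363 + 296) = 0.102
|Γ|² = 0.0103
P_refl = |Γ|²·P_inc = 1.47 W, P_del = (1 − |Γ|²)·P_inc = 141 W

P_reflected ≈ 1.47 W; P_delivered ≈ 141 W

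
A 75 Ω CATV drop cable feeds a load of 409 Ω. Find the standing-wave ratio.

VSWR ≈ 5.45

For a purely resistive load, VSWR = R_L/Z_0 or Z_0/R_L (whichever > 1) = 409/75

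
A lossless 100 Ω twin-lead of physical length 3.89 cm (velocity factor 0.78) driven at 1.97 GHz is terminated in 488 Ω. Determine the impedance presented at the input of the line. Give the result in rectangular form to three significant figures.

λ = v/f = 0.78·c / 1.97 GHz = 0.119 m
βl = 2π·l/λ = 2π × 0.327 = 118°
tan(βl) = tan(118°) = -1.89
Z_in = Z_0·(Z_L + jZ_0·tanβl)/(Z_0 + jZ_L·tanβl)
     = 100·(488 − j189)/(100 − j922)

Z_in ≈ 25.9 + j50.1 Ω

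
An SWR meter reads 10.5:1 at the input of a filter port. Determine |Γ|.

|Γ| ≈ 0.826

|Γ| = (S − 1)/(S + 1) = (10.5 − 1)/(10.5 + 1) = 9.5/11.5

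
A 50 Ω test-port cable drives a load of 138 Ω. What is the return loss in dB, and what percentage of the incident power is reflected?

RL ≈ 6.59 dB; 21.9% of incident power reflected

Γ = (138 − 50)/(138 + 50) = 0.468
RL = −20·log₁₀(0.468) = 6.59 dB
P_refl/P_inc = |Γ|² = 0.219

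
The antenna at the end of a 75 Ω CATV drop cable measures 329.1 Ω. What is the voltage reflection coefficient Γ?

Γ = 0.629

Γ = (Z_L − Z_0)/(Z_L + Z_0) = (329.1 − 75)/(329.1 + 75) = 254.1/404.1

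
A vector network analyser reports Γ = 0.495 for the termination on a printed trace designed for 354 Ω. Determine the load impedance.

Z_L ≈ 1050 Ω

Z_L = Z_0·(1 + Γ)/(1 − Γ) = 354·(1.5)/(0.505)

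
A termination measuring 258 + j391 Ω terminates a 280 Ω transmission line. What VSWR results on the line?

Γ = (Z_L − Z_0)/(Z_L + Z_0) = (-22 + j391)/(538 + j391)
|Γ| = 392/665 = 0.589
VSWR = (1 + |Γ|)/(1 − |Γ|) = 1.59/0.411

VSWR ≈ 3.86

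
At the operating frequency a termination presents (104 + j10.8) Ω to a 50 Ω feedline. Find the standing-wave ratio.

Γ = (Z_L − Z_0)/(Z_L + Z_0) = (54 + j10.8)/(154 + j10.8)
|Γ| = 55.1/154 = 0.357
VSWR = (1 + |Γ|)/(1 − |Γ|) = 1.36/0.643

VSWR ≈ 2.11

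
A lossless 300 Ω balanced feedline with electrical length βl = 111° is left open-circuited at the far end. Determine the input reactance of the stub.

tan(βl) = -2.61
For an open-circuited stub, Z_in = −jZ_0·cot(βl) = −jZ_0/tan(βl)

X_in ≈ 115 Ω (inductive)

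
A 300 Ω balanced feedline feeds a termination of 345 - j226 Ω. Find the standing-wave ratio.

VSWR ≈ 2.02

Γ = (Z_L − Z_0)/(Z_L + Z_0) = (45 − j226)/(645 − j226)
|Γ| = 230/683 = 0.337
VSWR = (1 + |Γ|)/(1 − |Γ|) = 1.34/0.663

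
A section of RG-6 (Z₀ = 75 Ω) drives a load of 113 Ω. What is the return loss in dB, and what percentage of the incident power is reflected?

Γ = (113 − 75)/(113 + 75) = 0.202
RL = −20·log₁₀(0.202) = 13.9 dB
P_refl/P_inc = |Γ|² = 0.0409

RL ≈ 13.9 dB; 4.09% of incident power reflected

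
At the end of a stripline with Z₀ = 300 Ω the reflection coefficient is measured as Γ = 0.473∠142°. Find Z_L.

Z_L ≈ 118 + j88.7 Ω

Z_L = Z_0·(1 + Γ)/(1 − Γ) = 300·(0.627 + j0.291)/(1.37 − j0.291)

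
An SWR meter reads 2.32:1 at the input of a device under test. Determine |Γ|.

|Γ| = (S − 1)/(S + 1) = (2.32 − 1)/(2.32 + 1) = 1.32/3.32

|Γ| ≈ 0.398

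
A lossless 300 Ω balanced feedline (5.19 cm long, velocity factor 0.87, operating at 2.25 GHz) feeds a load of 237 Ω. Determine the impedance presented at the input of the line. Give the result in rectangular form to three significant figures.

λ = v/f = 0.87·c / 2.25 GHz = 0.116 m
βl = 2π·l/λ = 2π × 0.447 = 161°
tan(βl) = tan(161°) = -0.343
Z_in = Z_0·(Z_L + jZ_0·tanβl)/(Z_0 + jZ_L·tanβl)
     = 300·(237 − j103)/(300 − j81.3)

Z_in ≈ 247 − j36 Ω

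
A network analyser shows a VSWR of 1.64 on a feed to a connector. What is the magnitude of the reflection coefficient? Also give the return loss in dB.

|Γ| ≈ 0.242; return loss ≈ 12.3 dB

|Γ| = (S − 1)/(S + 1) = (1.64 − 1)/(1.64 + 1) = 0.64/2.64
RL = −20·log₁₀|Γ| = −20·log₁₀(0.242)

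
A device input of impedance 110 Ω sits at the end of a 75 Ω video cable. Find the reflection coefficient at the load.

Γ = 0.189

Γ = (Z_L − Z_0)/(Z_L + Z_0) = (110 − 75)/(110 + 75) = 35/185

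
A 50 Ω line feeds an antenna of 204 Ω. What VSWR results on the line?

For a purely resistive load, VSWR = R_L/Z_0 or Z_0/R_L (whichever > 1) = 204/50

VSWR ≈ 4.08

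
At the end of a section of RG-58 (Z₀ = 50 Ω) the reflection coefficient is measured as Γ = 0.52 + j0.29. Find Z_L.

Z_L = Z_0·(1 + Γ)/(1 − Γ) = 50·(1.52 + j0.29)/(0.48 − j0.29)

Z_L ≈ 103 + j92.2 Ω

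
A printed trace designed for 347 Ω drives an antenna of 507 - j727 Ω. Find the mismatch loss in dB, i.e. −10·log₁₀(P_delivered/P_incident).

Γ = (160 − j727)/(854 − j727), |Γ| = 0.664
|Γ|² = 0.441, so P_del/P_inc = 1 − |Γ|² = 0.559
ML = −10·log₁₀(1 − |Γ|²)

mismatch loss ≈ 2.52 dB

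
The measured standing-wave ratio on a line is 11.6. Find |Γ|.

|Γ| = (S − 1)/(S + 1) = (11.6 − 1)/(11.6 + 1) = 10.6/12.6

|Γ| ≈ 0.841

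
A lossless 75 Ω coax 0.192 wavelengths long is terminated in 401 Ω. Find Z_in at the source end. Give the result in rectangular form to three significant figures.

Z_in ≈ 16 − j27.5 Ω

βl = 2π × 0.192 = 69.1°
tan(βl) = tan(69.1°) = 2.62
Z_in = Z_0·(Z_L + jZ_0·tanβl)/(Z_0 + jZ_L·tanβl)
     = 75·(401 + j197)/(75 + j1050)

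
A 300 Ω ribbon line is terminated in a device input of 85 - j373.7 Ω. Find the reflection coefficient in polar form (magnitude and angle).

Γ ≈ 0.804 ∠ -75.8°

Γ = (Z_L − Z_0)/(Z_L + Z_0) = (-215 − j373.7)/(385 − j373.7)
|Γ| = 431/537 = 0.804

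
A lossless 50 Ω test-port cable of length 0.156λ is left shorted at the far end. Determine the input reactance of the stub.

βl = 2π × 0.156 = 56.2°
tan(βl) = 1.49
For a shorted stub, Z_in = jZ_0·tan(βl)

X_in ≈ 74.6 Ω (inductive)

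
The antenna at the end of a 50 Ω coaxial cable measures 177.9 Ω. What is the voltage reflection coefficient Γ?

Γ = 0.561

Γ = (Z_L − Z_0)/(Z_L + Z_0) = (177.9 − 50)/(177.9 + 50) = 127.9/227.9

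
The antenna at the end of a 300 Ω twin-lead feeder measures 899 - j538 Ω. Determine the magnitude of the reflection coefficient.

Γ = (Z_L − Z_0)/(Z_L + Z_0) = (599 − j538)/(1199 − j538)
|Γ| = 805/1310

|Γ| ≈ 0.613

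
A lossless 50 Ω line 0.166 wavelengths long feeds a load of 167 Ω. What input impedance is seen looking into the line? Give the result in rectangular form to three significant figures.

Z_in ≈ 19.5 − j25.8 Ω

βl = 2π × 0.166 = 59.8°
tan(βl) = tan(59.8°) = 1.72
Z_in = Z_0·(Z_L + jZ_0·tanβl)/(Z_0 + jZ_L·tanβl)
     = 50·(167 + j85.8)/(50 + j286)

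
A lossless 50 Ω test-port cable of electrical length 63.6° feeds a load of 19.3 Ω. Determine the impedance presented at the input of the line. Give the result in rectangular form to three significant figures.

tan(βl) = tan(63.6°) = 2.01
Z_in = Z_0·(Z_L + jZ_0·tanβl)/(Z_0 + jZ_L·tanβl)
     = 50·(19.3 + j101)/(50 + j38.9)

Z_in ≈ 60.8 + j53.4 Ω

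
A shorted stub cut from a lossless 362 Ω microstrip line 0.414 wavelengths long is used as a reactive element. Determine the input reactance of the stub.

X_in ≈ -217 Ω (capacitive)

βl = 2π × 0.414 = 149°
tan(βl) = -0.6
For a shorted stub, Z_in = jZ_0·tan(βl)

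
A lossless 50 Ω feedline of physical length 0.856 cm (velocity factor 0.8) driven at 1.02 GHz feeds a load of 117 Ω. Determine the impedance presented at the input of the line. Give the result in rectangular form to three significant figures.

Z_in ≈ 95.1 − j40.2 Ω

λ = v/f = 0.8·c / 1.02 GHz = 0.235 m
βl = 2π·l/λ = 2π × 0.0364 = 13.1°
tan(βl) = tan(13.1°) = 0.233
Z_in = Z_0·(Z_L + jZ_0·tanβl)/(Z_0 + jZ_L·tanβl)
     = 50·(117 + j11.6)/(50 + j27.2)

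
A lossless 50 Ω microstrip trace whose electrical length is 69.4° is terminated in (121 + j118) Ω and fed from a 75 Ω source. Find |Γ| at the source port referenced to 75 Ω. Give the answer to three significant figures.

|Γ| ≈ 0.723

tan(βl) = 2.66
Z_in = Z_0·(Z_L + jZ_0·tanβl)/(Z_0 + jZ_L·tanβl) = 14.1 − j30.4 Ω
Γ_s = (Z_in − Z_s)/(Z_in + Z_s) = (-60.9 − j30.4)/(89.1 − j30.4), |Γ_s| = 0.723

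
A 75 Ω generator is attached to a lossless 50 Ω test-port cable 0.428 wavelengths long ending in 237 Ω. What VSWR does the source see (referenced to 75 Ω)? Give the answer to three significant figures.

βl = 2π × 0.428 = 154°
tan(βl) = -0.486
Z_in = Z_0·(Z_L + jZ_0·tanβl)/(Z_0 + jZ_L·tanβl) = 46.5 + j82.7 Ω
Γ_s = (Z_in − Z_s)/(Z_in + Z_s) = (-28.5 + j82.7)/(121 + j82.7), |Γ_s| = 0.595
VSWR = (1 + |Γ_s|)/(1 − |Γ_s|)

VSWR ≈ 3.94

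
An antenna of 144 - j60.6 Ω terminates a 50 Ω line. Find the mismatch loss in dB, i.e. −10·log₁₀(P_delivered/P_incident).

mismatch loss ≈ 1.57 dB

Γ = (94 − j60.6)/(194 − j60.6), |Γ| = 0.55
|Γ|² = 0.303, so P_del/P_inc = 1 − |Γ|² = 0.697
ML = −10·log₁₀(1 − |Γ|²)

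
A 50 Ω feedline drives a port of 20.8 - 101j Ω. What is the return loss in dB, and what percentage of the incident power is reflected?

RL ≈ 1.39 dB; 72.7% of incident power reflected

Γ = (-29.2 − j101)/(70.8 − j101), |Γ| = 0.852
RL = −20·log₁₀(0.852) = 1.39 dB
P_refl/P_inc = |Γ|² = 0.727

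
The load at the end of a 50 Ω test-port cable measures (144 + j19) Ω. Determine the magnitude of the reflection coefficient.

Γ = (Z_L − Z_0)/(Z_L + Z_0) = (94 + j19)/(194 + j19)
|Γ| = 95.9/195

|Γ| ≈ 0.492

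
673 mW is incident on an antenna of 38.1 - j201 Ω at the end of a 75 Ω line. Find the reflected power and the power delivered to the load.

|Γ| = |(-36.9 − j201)/(113.1 − j201)| = 0.886
|Γ|² = 0.785
P_refl = |Γ|²·P_inc = 528 mW, P_del = (1 − |Γ|²)·P_inc = 145 mW

P_reflected ≈ 528 mW; P_delivered ≈ 145 mW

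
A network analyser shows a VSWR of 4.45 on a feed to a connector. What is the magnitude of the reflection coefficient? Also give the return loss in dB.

|Γ| ≈ 0.633; return loss ≈ 3.97 dB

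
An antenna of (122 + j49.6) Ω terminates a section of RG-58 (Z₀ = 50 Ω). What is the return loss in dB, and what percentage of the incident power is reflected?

RL ≈ 6.22 dB; 23.9% of incident power reflected

Γ = (72 + j49.6)/(172 + j49.6), |Γ| = 0.488
RL = −20·log₁₀(0.488) = 6.22 dB
P_refl/P_inc = |Γ|² = 0.239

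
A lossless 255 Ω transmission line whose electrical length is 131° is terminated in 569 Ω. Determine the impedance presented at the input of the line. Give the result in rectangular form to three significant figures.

tan(βl) = tan(131°) = -1.15
Z_in = Z_0·(Z_L + jZ_0·tanβl)/(Z_0 + jZ_L·tanβl)
     = 255·(569 − j293)/(255 − j655)

Z_in ≈ 174 + j154 Ω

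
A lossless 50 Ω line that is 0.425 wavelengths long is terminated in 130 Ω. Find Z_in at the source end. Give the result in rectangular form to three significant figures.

βl = 2π × 0.425 = 153°
tan(βl) = tan(153°) = -0.51
Z_in = Z_0·(Z_L + jZ_0·tanβl)/(Z_0 + jZ_L·tanβl)
     = 50·(130 − j25.5)/(50 − j66.2)

Z_in ≈ 59.4 + j53.3 Ω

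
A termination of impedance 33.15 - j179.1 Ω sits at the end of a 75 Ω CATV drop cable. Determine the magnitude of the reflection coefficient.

Γ = (Z_L − Z_0)/(Z_L + Z_0) = (-41.85 − j179.1)/(108.2 − j179.1)
|Γ| = 184/209

|Γ| ≈ 0.879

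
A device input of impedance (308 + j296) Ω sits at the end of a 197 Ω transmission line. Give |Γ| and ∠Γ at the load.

Γ = (Z_L − Z_0)/(Z_L + Z_0) = (111 + j296)/(505 + j296)
|Γ| = 316/585 = 0.54

Γ ≈ 0.54 ∠ 39.1°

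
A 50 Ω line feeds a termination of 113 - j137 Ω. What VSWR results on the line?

VSWR ≈ 5.85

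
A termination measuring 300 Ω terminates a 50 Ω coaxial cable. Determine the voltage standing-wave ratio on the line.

For a purely resistive load, VSWR = R_L/Z_0 or Z_0/R_L (whichever > 1) = 300/50

VSWR ≈ 6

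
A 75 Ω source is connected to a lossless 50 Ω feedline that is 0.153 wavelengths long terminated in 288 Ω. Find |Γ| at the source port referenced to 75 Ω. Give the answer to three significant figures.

|Γ| ≈ 0.753

βl = 2π × 0.153 = 55.1°
tan(βl) = 1.43
Z_in = Z_0·(Z_L + jZ_0·tanβl)/(Z_0 + jZ_L·tanβl) = 12.7 − j33.4 Ω
Γ_s = (Z_in − Z_s)/(Z_in + Z_s) = (-62.3 − j33.4)/(87.7 − j33.4), |Γ_s| = 0.753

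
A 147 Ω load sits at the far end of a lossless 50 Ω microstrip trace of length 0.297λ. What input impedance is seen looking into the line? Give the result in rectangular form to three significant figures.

βl = 2π × 0.297 = 107°
tan(βl) = tan(107°) = -3.29
Z_in = Z_0·(Z_L + jZ_0·tanβl)/(Z_0 + jZ_L·tanβl)
     = 50·(147 − j164)/(50 − j483)

Z_in ≈ 18.4 + j13.3 Ω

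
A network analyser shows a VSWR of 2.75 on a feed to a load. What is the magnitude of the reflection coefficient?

|Γ| ≈ 0.467

|Γ| = (S − 1)/(S + 1) = (2.75 − 1)/(2.75 + 1) = 1.75/3.75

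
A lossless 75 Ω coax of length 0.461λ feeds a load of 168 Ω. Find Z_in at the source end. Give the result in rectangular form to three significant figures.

Z_in ≈ 136 + j57.4 Ω

βl = 2π × 0.461 = 166°
tan(βl) = tan(166°) = -0.25
Z_in = Z_0·(Z_L + jZ_0·tanβl)/(Z_0 + jZ_L·tanβl)
     = 75·(168 − j18.8)/(75 − j42)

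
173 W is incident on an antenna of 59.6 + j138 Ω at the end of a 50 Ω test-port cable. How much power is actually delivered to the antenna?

|Γ| = |(9.6 + j138)/(109.6 + j138)| = 0.785
|Γ|² = 0.616
P_refl = |Γ|²·P_inc = 107 W, P_del = (1 − |Γ|²)·P_inc = 66.4 W

P_delivered ≈ 66.4 W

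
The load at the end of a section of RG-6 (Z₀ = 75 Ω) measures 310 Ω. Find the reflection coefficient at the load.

Γ = 0.61

Γ = (Z_L − Z_0)/(Z_L + Z_0) = (310 − 75)/(310 + 75) = 235/385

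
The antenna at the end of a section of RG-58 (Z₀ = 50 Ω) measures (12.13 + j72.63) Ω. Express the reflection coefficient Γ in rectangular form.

Γ ≈ 0.32 + j0.795

Γ = (Z_L − Z_0)/(Z_L + Z_0) = (-37.87 + j72.63)/(62.13 + j72.63)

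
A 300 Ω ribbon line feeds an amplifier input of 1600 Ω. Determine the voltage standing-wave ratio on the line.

For a purely resistive load, VSWR = R_L/Z_0 or Z_0/R_L (whichever > 1) = 1600/300

VSWR ≈ 5.33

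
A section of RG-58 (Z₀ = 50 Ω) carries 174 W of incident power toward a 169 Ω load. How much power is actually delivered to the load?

Γ = (169 − 50)/(169 + 50) = 0.543
|Γ|² = 0.295
P_refl = |Γ|²·P_inc = 51.4 W, P_del = (1 − |Γ|²)·P_inc = 123 W

P_delivered ≈ 123 W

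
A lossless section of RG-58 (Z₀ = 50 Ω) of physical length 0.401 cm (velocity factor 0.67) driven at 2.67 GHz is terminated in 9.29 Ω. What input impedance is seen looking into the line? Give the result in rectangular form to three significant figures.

Z_in ≈ 10.4 + j16.7 Ω

λ = v/f = 0.67·c / 2.67 GHz = 0.0753 m
βl = 2π·l/λ = 2π × 0.0533 = 19.2°
tan(βl) = tan(19.2°) = 0.348
Z_in = Z_0·(Z_L + jZ_0·tanβl)/(Z_0 + jZ_L·tanβl)
     = 50·(9.29 + j17.4)/(50 + j3.23)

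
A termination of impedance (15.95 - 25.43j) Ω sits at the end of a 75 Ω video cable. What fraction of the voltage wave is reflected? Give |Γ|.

Γ = (Z_L − Z_0)/(Z_L + Z_0) = (-59.05 − j25.43)/(90.95 − j25.43)
|Γ| = 64.3/94.4

|Γ| ≈ 0.681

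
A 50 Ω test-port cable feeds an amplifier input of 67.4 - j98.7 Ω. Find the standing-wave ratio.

VSWR ≈ 4.77

Γ = (Z_L − Z_0)/(Z_L + Z_0) = (17.4 − j98.7)/(117.4 − j98.7)
|Γ| = 100/153 = 0.653
VSWR = (1 + |Γ|)/(1 − |Γ|) = 1.65/0.347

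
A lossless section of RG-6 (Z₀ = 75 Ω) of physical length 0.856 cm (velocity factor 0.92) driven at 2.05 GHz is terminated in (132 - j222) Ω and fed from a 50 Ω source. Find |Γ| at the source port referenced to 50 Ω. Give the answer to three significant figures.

λ = v/f = 0.92·c / 2.05 GHz = 0.135 m
βl = 2π·l/λ = 2π × 0.0636 = 22.9°
tan(βl) = 0.422
Z_in = Z_0·(Z_L + jZ_0·tanβl)/(Z_0 + jZ_L·tanβl) = 27.7 − j93.8 Ω
Γ_s = (Z_in − Z_s)/(Z_in + Z_s) = (-22.3 − j93.8)/(77.7 − j93.8), |Γ_s| = 0.791

|Γ| ≈ 0.791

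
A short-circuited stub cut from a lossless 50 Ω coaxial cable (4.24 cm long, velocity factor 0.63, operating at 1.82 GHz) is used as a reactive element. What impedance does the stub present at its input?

Z_in ≈ −j32.5 Ω

λ = v/f = 0.63·c / 1.82 GHz = 0.104 m
βl = 2π·l/λ = 2π × 0.408 = 147°
tan(βl) = -0.65
For a short-circuited stub, Z_in = jZ_0·tan(βl)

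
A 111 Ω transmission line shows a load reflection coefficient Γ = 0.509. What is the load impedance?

Z_L = Z_0·(1 + Γ)/(1 − Γ) = 111·(1.51)/(0.491)

Z_L ≈ 341 Ω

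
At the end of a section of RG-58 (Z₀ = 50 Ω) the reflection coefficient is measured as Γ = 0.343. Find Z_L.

Z_L ≈ 102 Ω

Z_L = Z_0·(1 + Γ)/(1 − Γ) = 50·(1.34)/(0.657)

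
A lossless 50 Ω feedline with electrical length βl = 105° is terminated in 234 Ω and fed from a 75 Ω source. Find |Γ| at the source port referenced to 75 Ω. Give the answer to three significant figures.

tan(βl) = -3.73
Z_in = Z_0·(Z_L + jZ_0·tanβl)/(Z_0 + jZ_L·tanβl) = 11.4 + j12.7 Ω
Γ_s = (Z_in − Z_s)/(Z_in + Z_s) = (-63.6 + j12.7)/(86.4 + j12.7), |Γ_s| = 0.742

|Γ| ≈ 0.742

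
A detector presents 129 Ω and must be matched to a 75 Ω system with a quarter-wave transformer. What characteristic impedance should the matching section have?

Z_qwt ≈ 98.4 Ω

Z_qwt = √(Z_0·R_L) = √(75 × 129) = √9675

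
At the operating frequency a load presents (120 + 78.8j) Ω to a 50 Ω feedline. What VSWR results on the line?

Γ = (Z_L − Z_0)/(Z_L + Z_0) = (70 + j78.8)/(170 + j78.8)
|Γ| = 105/187 = 0.563
VSWR = (1 + |Γ|)/(1 − |Γ|) = 1.56/0.437

VSWR ≈ 3.57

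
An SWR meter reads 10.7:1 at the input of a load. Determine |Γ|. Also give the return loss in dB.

|Γ| ≈ 0.829; return loss ≈ 1.63 dB

|Γ| = (S − 1)/(S + 1) = (10.7 − 1)/(10.7 + 1) = 9.7/11.7
RL = −20·log₁₀|Γ| = −20·log₁₀(0.829)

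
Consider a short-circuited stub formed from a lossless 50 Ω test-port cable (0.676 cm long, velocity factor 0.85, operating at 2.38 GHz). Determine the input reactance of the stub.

λ = v/f = 0.85·c / 2.38 GHz = 0.107 m
βl = 2π·l/λ = 2π × 0.0631 = 22.7°
tan(βl) = 0.419
For a short-circuited stub, Z_in = jZ_0·tan(βl)

X_in ≈ 20.9 Ω (inductive)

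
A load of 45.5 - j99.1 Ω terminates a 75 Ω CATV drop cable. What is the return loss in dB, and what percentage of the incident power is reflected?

RL ≈ 3.57 dB; 43.9% of incident power reflected

Γ = (-29.5 − j99.1)/(120.5 − j99.1), |Γ| = 0.663
RL = −20·log₁₀(0.663) = 3.57 dB
P_refl/P_inc = |Γ|² = 0.439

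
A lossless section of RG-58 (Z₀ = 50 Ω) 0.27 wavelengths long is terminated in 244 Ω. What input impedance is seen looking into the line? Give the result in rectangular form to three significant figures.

Z_in ≈ 10.4 + j6.05 Ω

βl = 2π × 0.27 = 97.2°
tan(βl) = tan(97.2°) = -7.92
Z_in = Z_0·(Z_L + jZ_0·tanβl)/(Z_0 + jZ_L·tanβl)
     = 50·(244 − j396)/(50 − j1930)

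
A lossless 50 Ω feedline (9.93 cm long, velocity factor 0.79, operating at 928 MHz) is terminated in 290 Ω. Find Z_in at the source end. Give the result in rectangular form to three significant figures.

Z_in ≈ 20 + j55.4 Ω

λ = v/f = 0.79·c / 928 MHz = 0.255 m
βl = 2π·l/λ = 2π × 0.389 = 140°
tan(βl) = tan(140°) = -0.84
Z_in = Z_0·(Z_L + jZ_0·tanβl)/(Z_0 + jZ_L·tanβl)
     = 50·(290 − j42)/(50 − j244)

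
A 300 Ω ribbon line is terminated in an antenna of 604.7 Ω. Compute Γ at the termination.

Γ = 0.337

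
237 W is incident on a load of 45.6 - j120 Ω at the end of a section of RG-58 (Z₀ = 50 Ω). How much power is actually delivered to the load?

P_delivered ≈ 91.8 W

|Γ| = |(-4.4 − j120)/(95.6 − j120)| = 0.783
|Γ|² = 0.613
P_refl = |Γ|²·P_inc = 145 W, P_del = (1 − |Γ|²)·P_inc = 91.8 W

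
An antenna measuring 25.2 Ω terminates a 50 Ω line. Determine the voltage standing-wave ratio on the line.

Γ = (25.2 − 50)/(25.2 + 50) = -0.33
VSWR = (1 + 0.33)/(1 − 0.33)

VSWR ≈ 1.98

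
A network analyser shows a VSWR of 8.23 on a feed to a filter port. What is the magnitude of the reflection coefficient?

|Γ| = (S − 1)/(S + 1) = (8.23 − 1)/(8.23 + 1) = 7.23/9.23

|Γ| ≈ 0.783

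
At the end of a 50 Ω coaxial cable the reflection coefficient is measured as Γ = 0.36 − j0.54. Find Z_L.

Z_L = Z_0·(1 + Γ)/(1 − Γ) = 50·(1.36 − j0.54)/(0.64 + j0.54)

Z_L ≈ 41.3 − j77 Ω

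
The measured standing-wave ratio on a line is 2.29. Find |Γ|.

|Γ| ≈ 0.392

|Γ| = (S − 1)/(S + 1) = (2.29 − 1)/(2.29 + 1) = 1.29/3.29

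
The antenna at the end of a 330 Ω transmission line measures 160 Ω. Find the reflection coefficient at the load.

Γ = -0.347

Γ = (Z_L − Z_0)/(Z_L + Z_0) = (160 − 330)/(160 + 330) = -170/490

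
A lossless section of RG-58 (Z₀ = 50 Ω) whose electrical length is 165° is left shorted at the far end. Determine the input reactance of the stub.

tan(βl) = -0.268
For a shorted stub, Z_in = jZ_0·tan(βl)

X_in ≈ -13.4 Ω (capacitive)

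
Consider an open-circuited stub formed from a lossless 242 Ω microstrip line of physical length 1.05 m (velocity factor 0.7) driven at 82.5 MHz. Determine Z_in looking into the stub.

Z_in ≈ +j395 Ω

λ = v/f = 0.7·c / 82.5 MHz = 2.55 m
βl = 2π·l/λ = 2π × 0.413 = 148°
tan(βl) = -0.613
For an open-circuited stub, Z_in = −jZ_0·cot(βl) = −jZ_0/tan(βl)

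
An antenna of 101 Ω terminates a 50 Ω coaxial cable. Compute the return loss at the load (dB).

Γ = (101 − 50)/(101 + 50) = 0.338
RL = −20·log₁₀|Γ| = −20·log₁₀(0.338)

RL ≈ 9.43 dB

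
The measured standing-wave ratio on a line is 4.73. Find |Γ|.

|Γ| = (S − 1)/(S + 1) = (4.73 − 1)/(4.73 + 1) = 3.73/5.73

|Γ| ≈ 0.651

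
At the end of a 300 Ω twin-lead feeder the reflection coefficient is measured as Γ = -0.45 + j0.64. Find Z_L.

Z_L = Z_0·(1 + Γ)/(1 − Γ) = 300·(0.55 + j0.64)/(1.45 − j0.64)

Z_L ≈ 46.3 + j153 Ω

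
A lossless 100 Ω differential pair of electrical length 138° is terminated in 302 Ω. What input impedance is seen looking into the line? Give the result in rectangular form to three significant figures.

Z_in ≈ 65.1 + j87.1 Ω

tan(βl) = tan(138°) = -0.9
Z_in = Z_0·(Z_L + jZ_0·tanβl)/(Z_0 + jZ_L·tanβl)
     = 100·(302 − j90)/(100 − j272)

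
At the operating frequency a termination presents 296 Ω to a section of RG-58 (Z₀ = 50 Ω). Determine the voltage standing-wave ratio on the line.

VSWR ≈ 5.92

Γ = (296 − 50)/(296 + 50) = 0.711
VSWR = (1 + 0.711)/(1 − 0.711)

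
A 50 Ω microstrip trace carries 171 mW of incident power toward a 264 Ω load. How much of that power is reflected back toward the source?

Γ = (264 − 50)/(264 + 50) = 0.682
|Γ|² = 0.464
P_refl = |Γ|²·P_inc = 79.4 mW, P_del = (1 − |Γ|²)·P_inc = 91.6 mW

P_reflected ≈ 79.4 mW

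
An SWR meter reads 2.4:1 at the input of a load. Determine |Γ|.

|Γ| = (S − 1)/(S + 1) = (2.4 − 1)/(2.4 + 1) = 1.4/3.4

|Γ| ≈ 0.412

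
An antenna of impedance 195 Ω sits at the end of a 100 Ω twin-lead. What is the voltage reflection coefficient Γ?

Γ = (Z_L − Z_0)/(Z_L + Z_0) = (195 − 100)/(195 + 100) = 95/295

Γ = 0.322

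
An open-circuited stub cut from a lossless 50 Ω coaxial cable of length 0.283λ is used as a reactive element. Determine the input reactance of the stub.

X_in ≈ 10.5 Ω (inductive)

βl = 2π × 0.283 = 102°
tan(βl) = -4.75
For an open-circuited stub, Z_in = −jZ_0·cot(βl) = −jZ_0/tan(βl)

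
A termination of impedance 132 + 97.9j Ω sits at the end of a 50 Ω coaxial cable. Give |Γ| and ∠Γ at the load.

Γ ≈ 0.618 ∠ 21.8°

Γ = (Z_L − Z_0)/(Z_L + Z_0) = (82 + j97.9)/(182 + j97.9)
|Γ| = 128/207 = 0.618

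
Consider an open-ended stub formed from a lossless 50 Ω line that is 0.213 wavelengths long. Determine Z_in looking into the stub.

Z_in ≈ −j11.8 Ω

βl = 2π × 0.213 = 76.7°
tan(βl) = 4.22
For an open-ended stub, Z_in = −jZ_0·cot(βl) = −jZ_0/tan(βl)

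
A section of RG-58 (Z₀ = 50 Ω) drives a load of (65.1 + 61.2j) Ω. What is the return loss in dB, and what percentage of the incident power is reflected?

Γ = (15.1 + j61.2)/(115.1 + j61.2), |Γ| = 0.484
RL = −20·log₁₀(0.484) = 6.31 dB
P_refl/P_inc = |Γ|² = 0.234

RL ≈ 6.31 dB; 23.4% of incident power reflected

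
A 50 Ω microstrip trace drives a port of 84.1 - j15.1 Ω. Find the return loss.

RL ≈ 11.2 dB

Γ = (34.1 − j15.1)/(134.1 − j15.1), |Γ| = 0.276
RL = −20·log₁₀|Γ| = −20·log₁₀(0.276)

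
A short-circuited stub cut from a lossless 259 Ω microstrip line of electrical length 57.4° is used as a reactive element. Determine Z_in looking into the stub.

tan(βl) = 1.56
For a short-circuited stub, Z_in = jZ_0·tan(βl)

Z_in ≈ +j405 Ω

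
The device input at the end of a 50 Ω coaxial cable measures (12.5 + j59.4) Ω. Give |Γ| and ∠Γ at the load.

Γ ≈ 0.815 ∠ 78.7°

Γ = (Z_L − Z_0)/(Z_L + Z_0) = (-37.5 + j59.4)/(62.5 + j59.4)
|Γ| = 70.2/86.2 = 0.815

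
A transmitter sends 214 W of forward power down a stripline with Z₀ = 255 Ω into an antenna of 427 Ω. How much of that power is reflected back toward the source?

P_reflected ≈ 13.6 W

Γ = (427 − 255)/(427 + 255) = 0.252
|Γ|² = 0.0636
P_refl = |Γ|²·P_inc = 13.6 W, P_del = (1 − |Γ|²)·P_inc = 200 W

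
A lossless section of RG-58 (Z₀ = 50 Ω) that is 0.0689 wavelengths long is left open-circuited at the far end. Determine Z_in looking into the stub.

Z_in ≈ −j108 Ω

βl = 2π × 0.0689 = 24.8°
tan(βl) = 0.462
For an open-circuited stub, Z_in = −jZ_0·cot(βl) = −jZ_0/tan(βl)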